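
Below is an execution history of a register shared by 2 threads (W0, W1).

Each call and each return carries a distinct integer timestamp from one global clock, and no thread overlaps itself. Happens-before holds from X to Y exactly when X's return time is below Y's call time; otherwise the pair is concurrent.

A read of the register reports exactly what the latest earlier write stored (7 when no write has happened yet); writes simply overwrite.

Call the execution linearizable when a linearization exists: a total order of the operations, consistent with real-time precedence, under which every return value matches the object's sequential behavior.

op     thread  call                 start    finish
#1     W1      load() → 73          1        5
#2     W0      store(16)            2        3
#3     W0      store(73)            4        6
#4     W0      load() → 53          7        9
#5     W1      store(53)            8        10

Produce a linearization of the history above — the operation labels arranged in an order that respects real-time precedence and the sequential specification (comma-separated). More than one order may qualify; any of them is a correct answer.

step 1: #2 store(16) — value 16
step 2: #3 store(73) — value 73
step 3: #1 load() → 73 — value 73
step 4: #5 store(53) — value 53
step 5: #4 load() → 53 — value 53

#2, #3, #1, #5, #4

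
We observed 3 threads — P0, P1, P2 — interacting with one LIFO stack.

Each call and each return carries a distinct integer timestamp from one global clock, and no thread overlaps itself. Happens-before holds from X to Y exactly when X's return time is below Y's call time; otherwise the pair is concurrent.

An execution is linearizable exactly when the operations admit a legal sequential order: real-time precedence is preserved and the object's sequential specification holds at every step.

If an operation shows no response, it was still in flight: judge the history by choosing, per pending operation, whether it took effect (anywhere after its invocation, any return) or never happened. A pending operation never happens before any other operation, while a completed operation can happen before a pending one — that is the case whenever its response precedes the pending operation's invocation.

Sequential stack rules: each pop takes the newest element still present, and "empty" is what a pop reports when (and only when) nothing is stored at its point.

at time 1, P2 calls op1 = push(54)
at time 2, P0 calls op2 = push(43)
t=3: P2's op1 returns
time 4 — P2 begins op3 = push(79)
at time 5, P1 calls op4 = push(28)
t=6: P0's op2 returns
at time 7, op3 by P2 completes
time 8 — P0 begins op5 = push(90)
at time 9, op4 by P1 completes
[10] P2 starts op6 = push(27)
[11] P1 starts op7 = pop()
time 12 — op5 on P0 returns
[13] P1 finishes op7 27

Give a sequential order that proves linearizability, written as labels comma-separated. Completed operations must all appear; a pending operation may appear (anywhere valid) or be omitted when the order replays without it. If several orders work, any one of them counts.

op1, op2, op3, op4, op5, op6, op7

1. op1 push(54), leaving stack <54>
2. op2 push(43), leaving stack <54,43>
3. op3 push(79), leaving stack <54,43,79>
4. op4 push(28), leaving stack <54,43,79,28>
5. op5 push(90), leaving stack <54,43,79,28,90>
6. op6 push(27) (pending, included), leaving stack <54,43,79,28,90,27>
7. op7 pop() → 27, leaving stack <54,43,79,28,90>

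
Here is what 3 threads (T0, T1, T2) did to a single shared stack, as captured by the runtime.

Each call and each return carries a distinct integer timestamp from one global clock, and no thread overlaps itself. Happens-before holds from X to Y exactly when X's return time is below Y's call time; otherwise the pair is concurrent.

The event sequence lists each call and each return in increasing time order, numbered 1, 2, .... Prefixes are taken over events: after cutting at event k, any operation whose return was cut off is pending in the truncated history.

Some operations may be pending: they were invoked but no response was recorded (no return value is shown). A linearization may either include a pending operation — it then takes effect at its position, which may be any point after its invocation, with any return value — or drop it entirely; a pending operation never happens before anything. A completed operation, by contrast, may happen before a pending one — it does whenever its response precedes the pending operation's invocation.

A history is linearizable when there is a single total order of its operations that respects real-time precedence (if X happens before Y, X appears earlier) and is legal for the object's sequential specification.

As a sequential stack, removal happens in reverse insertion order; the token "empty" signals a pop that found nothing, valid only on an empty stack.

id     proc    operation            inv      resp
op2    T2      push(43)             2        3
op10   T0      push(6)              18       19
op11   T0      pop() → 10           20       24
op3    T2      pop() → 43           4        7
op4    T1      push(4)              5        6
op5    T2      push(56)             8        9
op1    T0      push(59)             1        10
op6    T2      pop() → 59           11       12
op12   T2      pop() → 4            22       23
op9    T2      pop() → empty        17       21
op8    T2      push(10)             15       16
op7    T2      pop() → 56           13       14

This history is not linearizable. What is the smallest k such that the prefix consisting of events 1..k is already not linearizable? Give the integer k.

events 1..20 are still linearizable — one witness is op2, op3, op4, op5, op1, op6, op7, op8, op9, op10:
step 1: op2 push(43) — stack <43>
step 2: op3 pop() → 43 — stack <>
step 3: op4 push(4) — stack <4>
step 4: op5 push(56) — stack <4,56>
step 5: op1 push(59) — stack <4,56,59>
step 6: op6 pop() → 59 — stack <4,56>
step 7: op7 pop() → 56 — stack <4>
step 8: op8 push(10) — stack <4,10>
step 9: op9 pop() (pending, included) — stack <4>
step 10: op10 push(6) — stack <4,6>
at event 21 (op9's time-21 response) nothing linearizes any more
including or dropping the 1 pending operation (op11) in any combination fails
one such order, op1, op2, op3, op4, op5, op6, op7, op8, op9, op10 (pending dropped), breaks at step 6 where op6 pop() → 59 is illegal
one such order, op1, op2, op3, op4, op5, op6, op7, op8, op10, op9 (pending dropped), breaks at step 6 where op6 pop() → 59 is illegal

21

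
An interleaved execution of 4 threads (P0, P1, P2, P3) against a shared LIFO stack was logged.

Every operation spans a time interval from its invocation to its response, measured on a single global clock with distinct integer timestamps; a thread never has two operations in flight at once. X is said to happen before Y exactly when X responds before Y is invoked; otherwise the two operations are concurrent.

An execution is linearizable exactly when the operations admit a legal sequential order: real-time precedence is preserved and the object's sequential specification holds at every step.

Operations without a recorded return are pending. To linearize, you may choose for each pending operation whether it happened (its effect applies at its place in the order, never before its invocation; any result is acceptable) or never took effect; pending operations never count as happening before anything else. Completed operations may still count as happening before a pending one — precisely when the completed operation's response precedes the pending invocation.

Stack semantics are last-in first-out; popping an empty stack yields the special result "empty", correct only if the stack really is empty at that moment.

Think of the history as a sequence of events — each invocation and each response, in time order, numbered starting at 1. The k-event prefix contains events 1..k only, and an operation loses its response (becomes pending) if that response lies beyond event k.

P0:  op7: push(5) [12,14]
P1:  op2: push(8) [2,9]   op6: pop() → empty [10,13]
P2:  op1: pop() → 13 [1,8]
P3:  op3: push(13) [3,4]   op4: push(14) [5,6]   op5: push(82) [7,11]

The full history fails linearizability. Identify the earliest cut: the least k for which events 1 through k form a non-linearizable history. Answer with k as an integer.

one valid order for events 1..12 is op2, op3, op1, op4, op5:
after step 1 (op2 push(8)): stack <8>
after step 2 (op3 push(13)): stack <8,13>
after step 3 (op1 pop() → 13): stack <8>
after step 4 (op4 push(14)): stack <8,14>
after step 5 (op5 push(82)): stack <8,14,82>
adding event 13 (op6 responds at 13) leaves no legal real-time order
no escape via the 1 pending operation (op7): every completion choice fails
one such order, op1, op2, op3, op4, op5, op6 (pending dropped), breaks at step 1 where op1 pop() → 13 is illegal
one such order, op1, op2, op3, op4, op6, op5 (pending dropped), breaks at step 1 where op1 pop() → 13 is illegal

13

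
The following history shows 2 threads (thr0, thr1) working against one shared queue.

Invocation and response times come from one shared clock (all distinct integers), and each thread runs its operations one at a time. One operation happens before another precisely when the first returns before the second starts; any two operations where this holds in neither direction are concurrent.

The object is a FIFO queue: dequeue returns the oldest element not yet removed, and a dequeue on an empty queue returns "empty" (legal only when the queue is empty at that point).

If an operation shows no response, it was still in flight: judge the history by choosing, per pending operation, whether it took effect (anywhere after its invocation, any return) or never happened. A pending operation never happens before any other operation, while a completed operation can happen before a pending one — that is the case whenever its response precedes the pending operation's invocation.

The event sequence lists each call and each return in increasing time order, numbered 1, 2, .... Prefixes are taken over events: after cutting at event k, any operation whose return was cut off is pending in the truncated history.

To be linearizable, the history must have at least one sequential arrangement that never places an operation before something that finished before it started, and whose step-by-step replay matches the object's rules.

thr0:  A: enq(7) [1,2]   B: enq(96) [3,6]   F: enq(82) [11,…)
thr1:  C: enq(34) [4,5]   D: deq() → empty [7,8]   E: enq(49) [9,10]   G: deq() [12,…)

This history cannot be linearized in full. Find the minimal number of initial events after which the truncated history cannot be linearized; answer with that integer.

one valid order for events 1..7 is A, B, C:
1. A enq(7), leaving queue <7>
2. B enq(96), leaving queue <7,96>
3. C enq(34), leaving queue <7,96,34>
with event 8 included (D responding at time 8), all real-time-consistent orders fail
e.g. A, B, C, D: illegal at step 4, since D deq() → empty cannot apply there
e.g. A, C, B, D: illegal at step 4, since D deq() → empty cannot apply there

8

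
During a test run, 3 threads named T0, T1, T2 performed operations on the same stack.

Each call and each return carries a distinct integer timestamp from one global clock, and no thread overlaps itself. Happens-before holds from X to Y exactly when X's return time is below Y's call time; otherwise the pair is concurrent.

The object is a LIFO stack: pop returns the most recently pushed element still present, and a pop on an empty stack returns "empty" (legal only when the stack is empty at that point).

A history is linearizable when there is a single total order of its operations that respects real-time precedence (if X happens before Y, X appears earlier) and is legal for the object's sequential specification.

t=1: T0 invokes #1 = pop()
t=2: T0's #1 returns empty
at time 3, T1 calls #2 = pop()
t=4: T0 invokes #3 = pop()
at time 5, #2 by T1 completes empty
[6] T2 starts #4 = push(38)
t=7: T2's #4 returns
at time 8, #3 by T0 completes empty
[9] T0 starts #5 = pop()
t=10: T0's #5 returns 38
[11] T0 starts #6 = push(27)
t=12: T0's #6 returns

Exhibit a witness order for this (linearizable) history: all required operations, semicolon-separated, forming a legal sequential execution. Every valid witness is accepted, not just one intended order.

#1; #2; #3; #4; #5; #6

step 1: #1 pop() → empty — stack <>
step 2: #2 pop() → empty — stack <>
step 3: #3 pop() → empty — stack <>
step 4: #4 push(38) — stack <38>
step 5: #5 pop() → 38 — stack <>
step 6: #6 push(27) — stack <27>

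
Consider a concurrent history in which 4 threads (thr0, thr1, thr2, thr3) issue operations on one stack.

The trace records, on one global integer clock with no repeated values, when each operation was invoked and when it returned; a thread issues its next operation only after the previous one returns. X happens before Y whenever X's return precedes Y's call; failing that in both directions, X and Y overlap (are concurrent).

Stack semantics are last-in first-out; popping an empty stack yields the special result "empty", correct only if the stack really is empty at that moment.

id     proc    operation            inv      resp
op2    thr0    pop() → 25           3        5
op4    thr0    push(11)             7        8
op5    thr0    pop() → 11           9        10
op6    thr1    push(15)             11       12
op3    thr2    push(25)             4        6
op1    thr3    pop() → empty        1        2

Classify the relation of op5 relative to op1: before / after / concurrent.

after

op5 spans [9,10], op1 spans [1,2]
resp(op1)=2 < inv(op5)=9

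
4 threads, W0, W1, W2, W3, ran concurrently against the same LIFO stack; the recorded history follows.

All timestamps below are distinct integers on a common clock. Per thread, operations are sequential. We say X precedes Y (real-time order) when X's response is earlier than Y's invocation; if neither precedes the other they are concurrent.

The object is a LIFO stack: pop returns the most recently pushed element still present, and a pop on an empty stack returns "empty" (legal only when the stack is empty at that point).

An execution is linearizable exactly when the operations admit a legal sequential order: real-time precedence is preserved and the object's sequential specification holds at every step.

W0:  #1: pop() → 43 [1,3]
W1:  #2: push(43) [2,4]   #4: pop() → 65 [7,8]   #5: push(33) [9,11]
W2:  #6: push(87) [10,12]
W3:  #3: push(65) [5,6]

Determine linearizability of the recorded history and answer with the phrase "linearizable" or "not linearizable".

witness order: #2, #1, #3, #4, #5, #6
1. #2 push(43), leaving stack <43>
2. #1 pop() → 43, leaving stack <>
3. #3 push(65), leaving stack <65>
4. #4 pop() → 65, leaving stack <>
5. #5 push(33), leaving stack <33>
6. #6 push(87), leaving stack <33,87>

linearizable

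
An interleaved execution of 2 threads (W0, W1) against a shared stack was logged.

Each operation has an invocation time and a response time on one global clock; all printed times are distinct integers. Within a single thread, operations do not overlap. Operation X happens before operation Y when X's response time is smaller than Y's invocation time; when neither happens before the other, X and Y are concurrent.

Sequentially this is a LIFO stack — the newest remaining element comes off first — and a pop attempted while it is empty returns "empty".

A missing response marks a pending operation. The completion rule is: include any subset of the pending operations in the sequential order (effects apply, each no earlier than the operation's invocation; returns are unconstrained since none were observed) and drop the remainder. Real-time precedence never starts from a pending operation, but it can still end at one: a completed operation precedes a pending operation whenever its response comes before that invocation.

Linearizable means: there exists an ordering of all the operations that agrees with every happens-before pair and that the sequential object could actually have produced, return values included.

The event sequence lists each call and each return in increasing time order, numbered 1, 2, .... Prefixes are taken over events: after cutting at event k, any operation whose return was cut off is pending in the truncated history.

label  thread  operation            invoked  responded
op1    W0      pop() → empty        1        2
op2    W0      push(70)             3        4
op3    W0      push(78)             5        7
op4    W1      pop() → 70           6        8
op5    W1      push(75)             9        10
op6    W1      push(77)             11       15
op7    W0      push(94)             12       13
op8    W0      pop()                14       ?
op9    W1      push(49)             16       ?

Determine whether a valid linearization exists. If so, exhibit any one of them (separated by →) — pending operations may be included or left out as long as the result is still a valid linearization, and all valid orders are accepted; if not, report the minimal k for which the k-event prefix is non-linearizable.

1. op1 pop() → empty, leaving stack <>
2. op2 push(70), leaving stack <70>
3. op4 pop() → 70, leaving stack <>
4. op3 push(78), leaving stack <78>
5. op5 push(75), leaving stack <78,75>
6. op6 push(77), leaving stack <78,75,77>
7. op7 push(94), leaving stack <78,75,77,94>

linearizable — witness: op1 → op2 → op4 → op3 → op5 → op6 → op7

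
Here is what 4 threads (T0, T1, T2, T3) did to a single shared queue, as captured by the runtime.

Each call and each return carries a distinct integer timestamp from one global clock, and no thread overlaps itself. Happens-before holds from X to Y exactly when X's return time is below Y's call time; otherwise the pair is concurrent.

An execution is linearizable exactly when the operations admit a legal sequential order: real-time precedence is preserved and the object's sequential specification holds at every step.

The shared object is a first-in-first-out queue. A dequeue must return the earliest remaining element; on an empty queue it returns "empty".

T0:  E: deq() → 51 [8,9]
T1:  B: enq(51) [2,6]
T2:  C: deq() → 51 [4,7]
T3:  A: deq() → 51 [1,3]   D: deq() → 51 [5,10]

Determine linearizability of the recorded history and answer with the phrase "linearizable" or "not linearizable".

through event 6 a valid linearization exists; event 7 (C responding at time 7) ends that
checked exhaustively: 3 real-time-consistent orders of 3 completed operations, zero legal queue replays
no escape via the 1 pending operation (D): every completion choice fails
e.g. A, B, C (pending dropped): illegal at step 1, since A deq() → 51 cannot apply there
e.g. A, C, B (pending dropped): illegal at step 1, since A deq() → 51 cannot apply there

not linearizable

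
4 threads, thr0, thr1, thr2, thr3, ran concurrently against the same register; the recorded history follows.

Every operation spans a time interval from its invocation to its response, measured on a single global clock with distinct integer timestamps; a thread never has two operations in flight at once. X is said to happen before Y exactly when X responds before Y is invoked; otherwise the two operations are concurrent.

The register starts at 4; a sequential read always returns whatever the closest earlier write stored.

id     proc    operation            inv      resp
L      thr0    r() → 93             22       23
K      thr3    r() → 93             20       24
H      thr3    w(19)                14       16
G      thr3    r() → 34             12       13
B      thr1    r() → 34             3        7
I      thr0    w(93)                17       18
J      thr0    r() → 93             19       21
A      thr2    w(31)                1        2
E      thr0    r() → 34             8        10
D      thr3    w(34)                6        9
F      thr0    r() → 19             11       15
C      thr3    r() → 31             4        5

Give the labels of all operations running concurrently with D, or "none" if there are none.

B, E

overlap test against D [6,9]: concurrent iff the interval meets 6..9
A [1,2]: before
B [3,7]: concurrent
C [4,5]: before
E [8,10]: concurrent
F [11,15]: after
G [12,13]: after
H [14,16]: after
I [17,18]: after
J [19,21]: after
K [20,24]: after
L [22,23]: after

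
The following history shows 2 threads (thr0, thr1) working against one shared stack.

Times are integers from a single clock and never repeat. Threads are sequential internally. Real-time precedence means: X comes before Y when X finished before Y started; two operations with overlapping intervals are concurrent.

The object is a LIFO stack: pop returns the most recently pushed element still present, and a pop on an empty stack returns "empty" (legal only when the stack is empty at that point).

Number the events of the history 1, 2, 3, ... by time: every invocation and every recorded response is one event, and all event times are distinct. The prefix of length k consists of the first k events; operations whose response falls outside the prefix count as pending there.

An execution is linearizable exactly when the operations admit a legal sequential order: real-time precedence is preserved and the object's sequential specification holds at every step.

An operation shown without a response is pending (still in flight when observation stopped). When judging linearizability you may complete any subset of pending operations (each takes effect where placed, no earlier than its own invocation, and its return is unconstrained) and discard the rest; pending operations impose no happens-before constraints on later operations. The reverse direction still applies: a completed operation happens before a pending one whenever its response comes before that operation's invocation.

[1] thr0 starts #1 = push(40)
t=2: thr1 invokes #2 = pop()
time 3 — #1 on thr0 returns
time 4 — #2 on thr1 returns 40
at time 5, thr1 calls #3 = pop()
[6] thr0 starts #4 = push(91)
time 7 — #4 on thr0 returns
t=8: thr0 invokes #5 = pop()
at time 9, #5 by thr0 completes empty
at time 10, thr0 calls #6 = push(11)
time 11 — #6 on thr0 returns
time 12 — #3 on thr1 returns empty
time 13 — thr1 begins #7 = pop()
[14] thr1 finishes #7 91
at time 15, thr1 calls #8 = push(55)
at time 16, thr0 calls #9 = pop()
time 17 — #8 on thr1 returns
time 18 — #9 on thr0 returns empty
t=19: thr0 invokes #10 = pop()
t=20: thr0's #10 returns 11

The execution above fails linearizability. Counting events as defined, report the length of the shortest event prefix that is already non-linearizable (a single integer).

events 1..11 are linearizable; a witness order is #1, #2, #4, #3, #5, #6:
step 1: #1 push(40) — stack <40>
step 2: #2 pop() → 40 — stack <>
step 3: #4 push(91) — stack <91>
step 4: #3 pop() (pending, included) — stack <>
step 5: #5 pop() → empty — stack <>
step 6: #6 push(11) — stack <11>
include event 12 — #3 responding at 12 — and every candidate order breaks
sample order #1, #2, #3, #4, #5, #6 stalls at step 5 — #5 pop() → empty has no legal effect
sample order #1, #2, #4, #3, #5, #6 stalls at step 4 — #3 pop() → empty has no legal effect

12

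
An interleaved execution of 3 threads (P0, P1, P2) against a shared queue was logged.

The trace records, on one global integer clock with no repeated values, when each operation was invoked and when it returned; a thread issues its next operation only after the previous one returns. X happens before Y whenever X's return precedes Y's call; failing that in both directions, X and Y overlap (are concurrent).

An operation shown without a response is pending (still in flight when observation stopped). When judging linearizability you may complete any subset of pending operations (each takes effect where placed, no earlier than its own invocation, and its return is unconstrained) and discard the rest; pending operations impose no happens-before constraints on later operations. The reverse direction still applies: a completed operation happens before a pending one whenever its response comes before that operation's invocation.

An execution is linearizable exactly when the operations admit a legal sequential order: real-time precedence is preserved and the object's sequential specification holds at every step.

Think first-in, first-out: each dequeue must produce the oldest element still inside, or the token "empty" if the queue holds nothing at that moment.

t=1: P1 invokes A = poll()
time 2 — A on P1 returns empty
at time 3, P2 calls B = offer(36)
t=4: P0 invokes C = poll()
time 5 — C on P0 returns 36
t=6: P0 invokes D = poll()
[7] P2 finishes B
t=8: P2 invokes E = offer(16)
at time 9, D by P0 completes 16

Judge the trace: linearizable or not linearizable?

witness order: A, B, C, E, D
1. A poll() → empty, leaving queue <>
2. B offer(36), leaving queue <36>
3. C poll() → 36, leaving queue <>
4. E offer(16) (pending, included), leaving queue <16>
5. D poll() → 16, leaving queue <>

linearizable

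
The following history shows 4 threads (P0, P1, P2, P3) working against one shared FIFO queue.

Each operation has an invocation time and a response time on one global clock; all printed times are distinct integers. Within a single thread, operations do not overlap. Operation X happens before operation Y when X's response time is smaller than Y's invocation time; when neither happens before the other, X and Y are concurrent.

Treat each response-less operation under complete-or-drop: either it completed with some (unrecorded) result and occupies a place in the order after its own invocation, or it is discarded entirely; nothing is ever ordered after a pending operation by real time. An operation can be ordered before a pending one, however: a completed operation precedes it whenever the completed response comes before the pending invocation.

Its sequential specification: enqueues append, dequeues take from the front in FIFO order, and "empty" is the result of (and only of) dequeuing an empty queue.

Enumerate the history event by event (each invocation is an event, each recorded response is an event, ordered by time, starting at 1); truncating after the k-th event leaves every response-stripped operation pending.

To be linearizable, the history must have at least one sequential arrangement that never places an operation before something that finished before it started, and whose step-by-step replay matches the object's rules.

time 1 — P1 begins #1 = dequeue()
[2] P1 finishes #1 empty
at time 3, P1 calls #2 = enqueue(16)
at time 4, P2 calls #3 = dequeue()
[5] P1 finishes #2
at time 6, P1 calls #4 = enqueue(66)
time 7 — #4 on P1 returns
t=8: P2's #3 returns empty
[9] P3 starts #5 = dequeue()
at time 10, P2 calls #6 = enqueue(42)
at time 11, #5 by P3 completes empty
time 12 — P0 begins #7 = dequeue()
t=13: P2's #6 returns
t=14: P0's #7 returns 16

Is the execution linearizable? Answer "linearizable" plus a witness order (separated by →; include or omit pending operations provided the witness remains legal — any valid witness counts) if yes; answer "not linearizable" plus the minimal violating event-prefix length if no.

not linearizable — minimal violating prefix: 11 events

already the first 11 events (up to #5's response at time 11) admit no linearization; the first 10 still do
real-time-consistent orders of the 5 completed operations: 3 — all fail the FIFO queue replay
including or dropping the 1 pending operation (#6) in any combination fails
sample order #1, #2, #3, #4, #5 (pending dropped) stalls at step 3 — #3 dequeue() → empty has no legal effect
sample order #1, #2, #4, #3, #5 (pending dropped) stalls at step 4 — #3 dequeue() → empty has no legal effect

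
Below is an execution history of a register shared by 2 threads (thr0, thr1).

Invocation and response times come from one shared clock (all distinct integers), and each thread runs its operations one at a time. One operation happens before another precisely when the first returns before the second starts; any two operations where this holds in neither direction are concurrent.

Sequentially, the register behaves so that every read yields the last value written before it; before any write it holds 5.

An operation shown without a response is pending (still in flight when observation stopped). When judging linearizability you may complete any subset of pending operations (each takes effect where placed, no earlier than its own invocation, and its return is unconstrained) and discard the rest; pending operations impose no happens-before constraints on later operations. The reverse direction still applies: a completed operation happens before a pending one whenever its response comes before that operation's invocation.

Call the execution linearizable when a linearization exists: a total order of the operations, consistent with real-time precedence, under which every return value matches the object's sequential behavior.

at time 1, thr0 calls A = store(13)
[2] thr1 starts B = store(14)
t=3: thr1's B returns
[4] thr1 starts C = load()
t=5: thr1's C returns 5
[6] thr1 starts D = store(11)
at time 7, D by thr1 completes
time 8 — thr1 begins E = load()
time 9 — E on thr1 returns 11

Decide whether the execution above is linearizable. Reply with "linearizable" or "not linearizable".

prefix check: 1..4 passes, 1..5 fails once C's time-5 response joins
the completed operations (2 total) allow one real-time order; the register replay rejects it
include/drop combinations of the 1 pending operation (A) were all tried; none helps
for example B, C (pending dropped) fails at step 2: C load() → 5 is not legal there

not linearizable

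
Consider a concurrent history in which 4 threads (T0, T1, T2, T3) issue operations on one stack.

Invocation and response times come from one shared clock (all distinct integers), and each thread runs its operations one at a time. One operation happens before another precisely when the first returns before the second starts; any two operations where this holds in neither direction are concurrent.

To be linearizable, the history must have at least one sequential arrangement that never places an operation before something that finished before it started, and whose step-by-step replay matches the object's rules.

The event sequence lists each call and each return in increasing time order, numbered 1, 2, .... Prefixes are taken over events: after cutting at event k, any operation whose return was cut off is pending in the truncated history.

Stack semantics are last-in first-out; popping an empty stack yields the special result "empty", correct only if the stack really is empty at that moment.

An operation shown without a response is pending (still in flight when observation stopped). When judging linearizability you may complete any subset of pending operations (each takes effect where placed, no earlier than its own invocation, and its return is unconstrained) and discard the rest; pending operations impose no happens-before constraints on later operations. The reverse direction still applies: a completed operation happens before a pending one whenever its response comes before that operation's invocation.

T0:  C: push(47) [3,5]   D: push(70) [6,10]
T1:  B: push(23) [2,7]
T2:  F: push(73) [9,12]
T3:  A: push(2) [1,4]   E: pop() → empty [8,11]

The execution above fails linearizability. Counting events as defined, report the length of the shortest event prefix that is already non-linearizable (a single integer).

11

events 1..10 are linearizable; a witness order is A, B, C, D:
after step 1 (A push(2)): stack <2>
after step 2 (B push(23)): stack <2,23>
after step 3 (C push(47)): stack <2,23,47>
after step 4 (D push(70)): stack <2,23,47,70>
include event 11 — E responding at 11 — and every candidate order breaks
every completion of the 1 pending operation (F) was checked; none linearizes
sample order A, B, C, D, E (pending dropped) stalls at step 5 — E pop() → empty has no legal effect
sample order A, B, C, E, D (pending dropped) stalls at step 4 — E pop() → empty has no legal effect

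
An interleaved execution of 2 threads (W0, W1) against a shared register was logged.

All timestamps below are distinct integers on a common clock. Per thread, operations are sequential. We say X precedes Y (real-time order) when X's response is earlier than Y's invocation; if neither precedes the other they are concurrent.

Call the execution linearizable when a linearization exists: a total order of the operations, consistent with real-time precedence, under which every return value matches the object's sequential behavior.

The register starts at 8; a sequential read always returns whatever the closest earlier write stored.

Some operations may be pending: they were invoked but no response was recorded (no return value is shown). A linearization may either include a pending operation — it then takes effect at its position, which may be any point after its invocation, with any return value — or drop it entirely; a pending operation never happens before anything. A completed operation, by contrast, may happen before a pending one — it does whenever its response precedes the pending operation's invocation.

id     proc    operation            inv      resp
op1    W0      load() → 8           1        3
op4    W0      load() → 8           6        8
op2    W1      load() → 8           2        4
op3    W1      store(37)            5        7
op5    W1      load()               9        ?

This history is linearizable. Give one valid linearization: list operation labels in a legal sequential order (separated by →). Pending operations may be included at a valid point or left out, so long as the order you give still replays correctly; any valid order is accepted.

after step 1 (op1 load() → 8): value 8
after step 2 (op2 load() → 8): value 8
after step 3 (op4 load() → 8): value 8
after step 4 (op3 store(37)): value 37

op1 → op2 → op4 → op3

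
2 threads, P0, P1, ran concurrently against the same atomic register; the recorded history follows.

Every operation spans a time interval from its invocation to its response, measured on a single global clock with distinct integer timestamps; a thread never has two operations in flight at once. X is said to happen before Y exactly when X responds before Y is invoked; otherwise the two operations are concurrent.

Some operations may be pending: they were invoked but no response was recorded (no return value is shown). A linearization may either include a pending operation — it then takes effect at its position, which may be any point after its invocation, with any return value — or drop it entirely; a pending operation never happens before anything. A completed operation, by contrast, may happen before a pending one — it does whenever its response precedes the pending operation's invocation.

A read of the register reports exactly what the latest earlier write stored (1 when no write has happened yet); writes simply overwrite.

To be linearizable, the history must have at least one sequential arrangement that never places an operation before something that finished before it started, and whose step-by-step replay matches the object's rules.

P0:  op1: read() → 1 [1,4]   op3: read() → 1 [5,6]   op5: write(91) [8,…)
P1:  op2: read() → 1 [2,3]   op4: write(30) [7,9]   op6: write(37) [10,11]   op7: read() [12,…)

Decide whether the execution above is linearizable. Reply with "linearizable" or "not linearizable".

one valid linearization: op1, op2, op3, op4, op5, op6
after step 1 (op1 read() → 1): value 1
after step 2 (op2 read() → 1): value 1
after step 3 (op3 read() → 1): value 1
after step 4 (op4 write(30)): value 30
after step 5 (op5 write(91) (pending, included)): value 91
after step 6 (op6 write(37)): value 37

linearizable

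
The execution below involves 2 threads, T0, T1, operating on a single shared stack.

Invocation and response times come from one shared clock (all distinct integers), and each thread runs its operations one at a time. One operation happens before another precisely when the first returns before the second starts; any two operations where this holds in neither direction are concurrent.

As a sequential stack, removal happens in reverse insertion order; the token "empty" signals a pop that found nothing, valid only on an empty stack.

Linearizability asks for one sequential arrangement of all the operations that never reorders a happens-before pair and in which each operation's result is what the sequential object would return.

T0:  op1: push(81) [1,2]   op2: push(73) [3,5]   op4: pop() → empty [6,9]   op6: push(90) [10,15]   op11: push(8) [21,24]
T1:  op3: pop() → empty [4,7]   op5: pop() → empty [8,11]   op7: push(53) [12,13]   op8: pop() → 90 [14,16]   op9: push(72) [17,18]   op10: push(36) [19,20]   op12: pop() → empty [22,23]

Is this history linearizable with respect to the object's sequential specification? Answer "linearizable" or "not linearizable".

through event 6 a valid linearization exists; event 7 (op3 responding at time 7) ends that
the 3 completed operations admit 2 real-time orders; each fails the stack replay
completion choices over the 1 pending operation (op4) were checked; none helps
e.g. op1, op2, op3 (pending dropped): illegal at step 3, since op3 pop() → empty cannot apply there
e.g. op1, op3, op2 (pending dropped): illegal at step 2, since op3 pop() → empty cannot apply there

not linearizable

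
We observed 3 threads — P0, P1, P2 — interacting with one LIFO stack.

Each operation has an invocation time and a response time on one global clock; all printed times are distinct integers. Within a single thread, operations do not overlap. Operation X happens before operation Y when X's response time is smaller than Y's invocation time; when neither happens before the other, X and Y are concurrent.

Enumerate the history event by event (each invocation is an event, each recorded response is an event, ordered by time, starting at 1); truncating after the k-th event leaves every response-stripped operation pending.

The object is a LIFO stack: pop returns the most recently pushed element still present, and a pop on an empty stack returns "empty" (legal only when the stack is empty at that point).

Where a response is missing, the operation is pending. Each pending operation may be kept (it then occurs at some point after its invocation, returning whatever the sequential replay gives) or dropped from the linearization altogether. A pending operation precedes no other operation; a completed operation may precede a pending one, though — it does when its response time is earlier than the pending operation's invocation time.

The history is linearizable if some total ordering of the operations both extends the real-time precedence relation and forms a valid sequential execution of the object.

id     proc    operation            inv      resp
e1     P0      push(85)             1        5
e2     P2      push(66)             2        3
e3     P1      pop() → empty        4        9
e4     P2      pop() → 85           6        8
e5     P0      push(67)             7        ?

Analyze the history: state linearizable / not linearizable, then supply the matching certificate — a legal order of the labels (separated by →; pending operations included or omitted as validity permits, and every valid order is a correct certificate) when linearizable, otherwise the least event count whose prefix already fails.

not linearizable — minimal violating prefix: 9 events

already the first 9 events (up to e3's response at time 9) admit no linearization; the first 8 still do
4 completed operations, 5 real-time-consistent orders — every LIFO stack replay fails
no escape via the 1 pending operation (e5): every completion choice fails
for example e1, e2, e3, e4 (pending dropped) fails at step 3: e3 pop() → empty is not legal there
for example e1, e2, e4, e3 (pending dropped) fails at step 3: e4 pop() → 85 is not legal there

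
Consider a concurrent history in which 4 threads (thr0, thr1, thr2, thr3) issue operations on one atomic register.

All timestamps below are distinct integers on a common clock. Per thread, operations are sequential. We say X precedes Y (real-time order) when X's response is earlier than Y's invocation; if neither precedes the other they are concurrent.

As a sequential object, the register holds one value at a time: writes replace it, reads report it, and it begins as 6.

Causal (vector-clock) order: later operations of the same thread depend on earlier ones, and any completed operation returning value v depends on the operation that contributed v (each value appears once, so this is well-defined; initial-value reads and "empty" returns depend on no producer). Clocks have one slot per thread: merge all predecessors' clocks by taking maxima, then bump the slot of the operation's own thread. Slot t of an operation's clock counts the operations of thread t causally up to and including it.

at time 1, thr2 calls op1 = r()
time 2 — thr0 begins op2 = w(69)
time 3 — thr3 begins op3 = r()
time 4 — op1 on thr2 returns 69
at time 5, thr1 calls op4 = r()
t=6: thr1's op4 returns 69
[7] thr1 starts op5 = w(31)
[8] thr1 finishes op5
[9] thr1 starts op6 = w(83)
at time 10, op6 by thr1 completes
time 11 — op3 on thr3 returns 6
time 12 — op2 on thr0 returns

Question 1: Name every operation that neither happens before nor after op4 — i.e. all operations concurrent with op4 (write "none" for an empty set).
concurrent with op4 ([5,6]): every op whose interval crosses 5..6
op1 [1,4]: before
op2 [2,12]: concurrent
op3 [3,11]: concurrent
op5 [7,8]: after
op6 [9,10]: after

op2, op3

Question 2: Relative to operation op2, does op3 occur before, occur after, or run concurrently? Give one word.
op3 spans [3,11], op2 spans [2,12]
the intervals overlap in both directions

concurrent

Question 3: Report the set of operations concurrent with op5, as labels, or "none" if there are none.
overlap test against op5 [7,8]: concurrent iff the interval meets 7..8
op1 [1,4]: before
op2 [2,12]: concurrent
op3 [3,11]: concurrent
op4 [5,6]: before
op6 [9,10]: after

op2, op3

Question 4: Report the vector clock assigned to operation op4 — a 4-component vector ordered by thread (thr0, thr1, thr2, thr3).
no predecessors for op3 (invoked 3): thr3 increments from zero → (0, 0, 0, 1)
no predecessors for op2 (invoked 2): thr0 increments from zero → (1, 0, 0, 0)
VC(op1, invoked at 1): max of VC(op2)=(1, 0, 0, 0), then +1 on thread thr2 → (1, 0, 1, 0)
VC(op4, invoked at 5): max of VC(op2)=(1, 0, 0, 0), then +1 on thread thr1 → (1, 1, 0, 0)
VC(op5, invoked at 7): max of VC(op4)=(1, 1, 0, 0), then +1 on thread thr1 → (1, 2, 0, 0)
VC(op6, invoked at 9): max of VC(op5)=(1, 2, 0, 0), then +1 on thread thr1 → (1, 3, 0, 0)
target: VC(op4) = (1, 1, 0, 0)

(1, 1, 0, 0)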